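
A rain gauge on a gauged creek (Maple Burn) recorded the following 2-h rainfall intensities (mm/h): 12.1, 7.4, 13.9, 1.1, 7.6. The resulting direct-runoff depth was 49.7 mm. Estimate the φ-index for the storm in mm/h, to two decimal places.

Only the 4 blocks with intensity above φ contribute runoff: 12.1, 7.4, 13.9, 7.6 mm/h.
Σ(I−φ)·Δt = d  ⇒  (12.1+7.4+13.9+7.6 − 4φ)·2 = 49.7
φ = (41.00 − 49.7/2) / 4 = 4.04 mm/h.

φ ≈ 4.04 mm/h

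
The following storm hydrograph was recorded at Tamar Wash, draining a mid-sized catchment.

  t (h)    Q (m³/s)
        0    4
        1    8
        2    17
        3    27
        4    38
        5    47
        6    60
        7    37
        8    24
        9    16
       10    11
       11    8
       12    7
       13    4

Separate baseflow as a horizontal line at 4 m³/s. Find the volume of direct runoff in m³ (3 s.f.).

Direct-runoff ordinates (Q − Q_b): 0.0, 4.0, 13.0, 23.0, 34.0, 43.0, 56.0, 33.0, 20.0, 12.0, 7.0, 4.0, 3.0, 0.0 m³/s.
ΣQ_DR = 252.0 m³/s.
With Δt = 1 h = 3600 s, V = ΣQ_DR · Δt = 252.0 × 3600 = 9.07 × 10^5 m³.

V ≈ 9.07 × 10^5 m³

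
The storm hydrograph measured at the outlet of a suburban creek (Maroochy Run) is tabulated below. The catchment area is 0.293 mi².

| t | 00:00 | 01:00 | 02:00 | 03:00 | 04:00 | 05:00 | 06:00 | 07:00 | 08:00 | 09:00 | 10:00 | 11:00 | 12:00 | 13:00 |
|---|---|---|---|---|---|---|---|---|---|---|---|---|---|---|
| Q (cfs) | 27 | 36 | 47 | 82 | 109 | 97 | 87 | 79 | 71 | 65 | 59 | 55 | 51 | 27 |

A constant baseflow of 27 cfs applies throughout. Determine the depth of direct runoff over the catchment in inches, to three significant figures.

d ≈ 2.72 in

Direct runoff: 0.0, 9.0, 20.0, 55.0, 82.0, 70.0, 60.0, 52.0, 44.0, 38.0, 32.0, 28.0, 24.0, 0.0 cfs; ΣQ_DR = 514.0 cfs.
V = ΣQ_DR · Δt = 514.0 × 3600 s = 1.850 × 10^6 ft³.
Over A = 0.293 mi², depth = V / A = 2.72 in.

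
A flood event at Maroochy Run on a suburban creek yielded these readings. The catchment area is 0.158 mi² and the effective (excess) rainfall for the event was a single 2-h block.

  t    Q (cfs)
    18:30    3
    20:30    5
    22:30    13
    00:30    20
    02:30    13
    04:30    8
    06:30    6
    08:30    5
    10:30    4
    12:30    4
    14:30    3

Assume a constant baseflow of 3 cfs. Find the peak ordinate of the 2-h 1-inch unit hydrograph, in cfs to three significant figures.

U_p ≈ 17.0 cfs

Direct runoff: 0.0, 2.0, 10.0, 17.0, 10.0, 5.0, 3.0, 2.0, 1.0, 1.0, 0.0 cfs; ΣQ_DR = 51.00 cfs, peak = 17.0 cfs.
Runoff depth d = ΣQ_DR·Δt / A = 51.00 × 7200 / (0.158 mi²) = 1.000 in.
The 1-inch UH is the DRH scaled by (1 in)/d, so U_p = 17.0 × 1/1.000 = 17.0 cfs.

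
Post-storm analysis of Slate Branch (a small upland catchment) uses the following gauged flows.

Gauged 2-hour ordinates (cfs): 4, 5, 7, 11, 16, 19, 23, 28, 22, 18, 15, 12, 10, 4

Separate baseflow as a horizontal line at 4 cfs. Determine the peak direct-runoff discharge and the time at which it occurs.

Q_p = 24.0 cfs at t = 14 h

Subtracting baseflow gives direct-runoff ordinates: 0.0, 1.0, 3.0, 7.0, 12.0, 15.0, 19.0, 24.0, 18.0, 14.0, 11.0, 8.0, 6.0, 0.0 cfs.
The maximum is 24.0 cfs, occurring at the reading for t = 14 h.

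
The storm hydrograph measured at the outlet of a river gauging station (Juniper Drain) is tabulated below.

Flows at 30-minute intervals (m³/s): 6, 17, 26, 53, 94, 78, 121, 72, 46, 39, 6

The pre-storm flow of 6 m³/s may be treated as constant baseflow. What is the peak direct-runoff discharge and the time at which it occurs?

Subtracting baseflow gives direct-runoff ordinates: 0.0, 11.0, 20.0, 47.0, 88.0, 72.0, 115.0, 66.0, 40.0, 33.0, 0.0 m³/s.
The maximum is 115.0 m³/s, occurring at the reading for t = 3 h.

Q_p = 115.0 m³/s at t = 3 h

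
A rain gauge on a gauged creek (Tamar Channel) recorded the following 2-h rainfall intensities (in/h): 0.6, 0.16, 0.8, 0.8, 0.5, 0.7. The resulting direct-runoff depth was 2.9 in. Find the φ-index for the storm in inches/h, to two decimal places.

Only the 5 blocks with intensity above φ contribute runoff: 0.6, 0.8, 0.8, 0.5, 0.7 in/h.
Σ(I−φ)·Δt = d  ⇒  (0.6+0.8+0.8+0.5+0.7 − 5φ)·2 = 2.9
φ = (3.400 − 2.9/2) / 5 = 0.39 in/h.

φ ≈ 0.39 in/h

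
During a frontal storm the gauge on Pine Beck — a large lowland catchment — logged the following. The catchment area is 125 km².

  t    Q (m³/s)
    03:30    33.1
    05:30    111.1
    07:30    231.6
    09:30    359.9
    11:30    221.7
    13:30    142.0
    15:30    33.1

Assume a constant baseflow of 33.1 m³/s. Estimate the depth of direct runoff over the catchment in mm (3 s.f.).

d ≈ 51.9 mm

Direct runoff: 0.0, 78.0, 198.5, 326.8, 188.6, 108.9, 0.0 m³/s; ΣQ_DR = 900.8 m³/s.
V = ΣQ_DR · Δt = 900.8 × 7200 s = 6.486 × 10^6 m³.
Over A = 125 km², depth = V / A = 51.9 mm.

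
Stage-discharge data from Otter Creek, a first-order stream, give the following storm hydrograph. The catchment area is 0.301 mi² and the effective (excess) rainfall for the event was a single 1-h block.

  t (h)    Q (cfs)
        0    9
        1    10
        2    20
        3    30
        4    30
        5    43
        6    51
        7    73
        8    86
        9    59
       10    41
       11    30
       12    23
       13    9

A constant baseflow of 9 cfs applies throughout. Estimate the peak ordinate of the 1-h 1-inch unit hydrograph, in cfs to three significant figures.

U_p ≈ 38.5 cfs

Direct runoff: 0.0, 1.0, 11.0, 21.0, 21.0, 34.0, 42.0, 64.0, 77.0, 50.0, 32.0, 21.0, 14.0, 0.0 cfs; ΣQ_DR = 388.0 cfs, peak = 77.0 cfs.
Runoff depth d = ΣQ_DR·Δt / A = 388.0 × 3600 / (0.301 mi²) = 1.997 in.
The 1-inch UH is the DRH scaled by (1 in)/d, so U_p = 77.0 × 1/1.997 = 38.5 cfs.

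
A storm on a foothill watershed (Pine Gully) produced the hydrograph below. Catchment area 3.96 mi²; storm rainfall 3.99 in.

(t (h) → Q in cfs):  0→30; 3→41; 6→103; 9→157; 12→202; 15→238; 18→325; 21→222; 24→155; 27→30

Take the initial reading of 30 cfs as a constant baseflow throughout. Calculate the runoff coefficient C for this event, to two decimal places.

ΣQ_DR = 1203 cfs; V = ΣQ_DR·Δt = 1.299 × 10^7 ft³.
Runoff depth d = V / A = 1.412 in.
C = d / P = 1.412 / 3.99 = 0.35.

C ≈ 0.35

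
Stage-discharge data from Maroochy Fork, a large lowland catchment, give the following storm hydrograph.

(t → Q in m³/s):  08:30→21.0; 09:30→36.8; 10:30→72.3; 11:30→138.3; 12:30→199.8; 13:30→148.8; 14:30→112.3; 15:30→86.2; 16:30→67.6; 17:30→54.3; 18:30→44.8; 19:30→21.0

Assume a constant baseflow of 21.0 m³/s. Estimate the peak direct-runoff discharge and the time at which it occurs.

Subtracting baseflow gives direct-runoff ordinates: 0.0, 15.8, 51.3, 117.3, 178.8, 127.8, 91.3, 65.2, 46.6, 33.3, 23.8, 0.0 m³/s.
The maximum is 178.8 m³/s, occurring at the reading for t = 12:30.

Q_p = 178.8 m³/s at t = 12:30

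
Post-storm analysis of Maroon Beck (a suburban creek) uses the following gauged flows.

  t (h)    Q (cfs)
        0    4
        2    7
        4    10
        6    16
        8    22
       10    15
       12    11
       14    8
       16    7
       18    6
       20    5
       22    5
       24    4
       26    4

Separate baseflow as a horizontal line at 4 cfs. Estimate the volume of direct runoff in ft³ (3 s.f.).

Direct-runoff ordinates (Q − Q_b): 0.0, 3.0, 6.0, 12.0, 18.0, 11.0, 7.0, 4.0, 3.0, 2.0, 1.0, 1.0, 0.0, 0.0 cfs.
ΣQ_DR = 68.00 cfs.
With Δt = 2 h = 7200 s, V = ΣQ_DR · Δt = 68.00 × 7200 = 4.90 × 10^5 ft³.

V ≈ 4.90 × 10^5 ft³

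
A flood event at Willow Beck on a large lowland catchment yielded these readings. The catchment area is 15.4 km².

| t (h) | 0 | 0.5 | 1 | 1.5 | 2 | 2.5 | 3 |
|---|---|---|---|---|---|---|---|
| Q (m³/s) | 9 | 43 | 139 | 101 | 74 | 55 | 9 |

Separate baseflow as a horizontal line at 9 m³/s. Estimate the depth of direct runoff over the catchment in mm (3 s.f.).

d ≈ 42.9 mm

Direct runoff: 0.0, 34.0, 130.0, 92.0, 65.0, 46.0, 0.0 m³/s; ΣQ_DR = 367.0 m³/s.
V = ΣQ_DR · Δt = 367.0 × 1800 s = 6.606 × 10^5 m³.
Over A = 15.4 km², depth = V / A = 42.9 mm.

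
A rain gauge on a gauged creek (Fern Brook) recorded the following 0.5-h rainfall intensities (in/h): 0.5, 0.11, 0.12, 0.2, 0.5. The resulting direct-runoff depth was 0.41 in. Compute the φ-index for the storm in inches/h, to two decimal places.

Only the 3 blocks with intensity above φ contribute runoff: 0.5, 0.2, 0.5 in/h.
Σ(I−φ)·Δt = d  ⇒  (0.5+0.2+0.5 − 3φ)·0.5 = 0.41
φ = (1.200 − 0.41/0.5) / 3 = 0.13 in/h.

φ ≈ 0.13 in/h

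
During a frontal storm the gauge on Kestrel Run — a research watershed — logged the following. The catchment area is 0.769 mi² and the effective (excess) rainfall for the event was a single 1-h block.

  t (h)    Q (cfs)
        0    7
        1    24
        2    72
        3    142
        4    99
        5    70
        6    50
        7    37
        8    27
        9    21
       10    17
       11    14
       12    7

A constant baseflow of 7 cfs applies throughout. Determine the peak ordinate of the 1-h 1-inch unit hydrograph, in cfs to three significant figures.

Direct runoff: 0.0, 17.0, 65.0, 135.0, 92.0, 63.0, 43.0, 30.0, 20.0, 14.0, 10.0, 7.0, 0.0 cfs; ΣQ_DR = 496.0 cfs, peak = 135.0 cfs.
Runoff depth d = ΣQ_DR·Δt / A = 496.0 × 3600 / (0.769 mi²) = 0.9995 in.
The 1-inch UH is the DRH scaled by (1 in)/d, so U_p = 135.0 × 1/0.9995 = 135 cfs.

U_p ≈ 135 cfs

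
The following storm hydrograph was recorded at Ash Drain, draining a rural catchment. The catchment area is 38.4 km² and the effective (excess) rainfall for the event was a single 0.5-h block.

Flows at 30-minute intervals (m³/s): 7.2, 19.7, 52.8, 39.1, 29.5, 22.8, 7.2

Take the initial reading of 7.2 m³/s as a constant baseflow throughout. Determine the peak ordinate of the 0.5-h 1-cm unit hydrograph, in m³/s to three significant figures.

Direct runoff: 0.0, 12.5, 45.6, 31.9, 22.3, 15.6, 0.0 m³/s; ΣQ_DR = 127.9 m³/s, peak = 45.6 m³/s.
Runoff depth d = ΣQ_DR·Δt / A = 127.9 × 1800 / (38.4 km²) = 5.995 mm.
The 1-cm UH is the DRH scaled by (10 mm)/d, so U_p = 45.6 × 10/5.995 = 76.1 m³/s.

U_p ≈ 76.1 m³/s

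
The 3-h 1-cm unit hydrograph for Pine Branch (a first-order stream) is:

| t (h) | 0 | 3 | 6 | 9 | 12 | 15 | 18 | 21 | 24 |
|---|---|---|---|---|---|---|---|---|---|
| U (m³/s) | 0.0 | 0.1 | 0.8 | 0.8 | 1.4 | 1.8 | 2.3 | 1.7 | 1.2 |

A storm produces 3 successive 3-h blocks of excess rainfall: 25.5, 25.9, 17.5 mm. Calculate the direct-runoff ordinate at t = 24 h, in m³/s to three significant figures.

Q ≈ 11.5 m³/s

By discrete convolution, Q_j = Σ (P_i / 10 mm) · U_{j−i}.
At t = 24 h (j=8): Q = (25.5/10)·1.2 + (25.9/10)·1.7 + (17.5/10)·2.3 = 11.5 m³/s.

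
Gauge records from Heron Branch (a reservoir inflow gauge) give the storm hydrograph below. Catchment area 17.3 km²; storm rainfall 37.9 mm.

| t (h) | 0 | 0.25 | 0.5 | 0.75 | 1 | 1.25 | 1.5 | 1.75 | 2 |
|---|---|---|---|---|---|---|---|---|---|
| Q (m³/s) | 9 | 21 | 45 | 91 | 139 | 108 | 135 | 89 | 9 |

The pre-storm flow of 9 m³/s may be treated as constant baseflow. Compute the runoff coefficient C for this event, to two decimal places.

ΣQ_DR = 565.0 m³/s; V = ΣQ_DR·Δt = 5.085 × 10^5 m³.
Runoff depth d = V / A = 29.39 mm.
C = d / P = 29.39 / 37.9 = 0.78.

C ≈ 0.78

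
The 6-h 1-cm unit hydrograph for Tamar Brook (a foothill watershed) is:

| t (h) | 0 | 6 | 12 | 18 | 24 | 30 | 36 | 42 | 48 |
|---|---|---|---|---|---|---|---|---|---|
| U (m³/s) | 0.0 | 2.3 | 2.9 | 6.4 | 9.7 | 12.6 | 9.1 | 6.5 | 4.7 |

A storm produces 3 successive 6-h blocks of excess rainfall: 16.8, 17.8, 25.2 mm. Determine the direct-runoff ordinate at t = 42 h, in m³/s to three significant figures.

By discrete convolution, Q_j = Σ (P_i / 10 mm) · U_{j−i}.
At t = 42 h (j=7): Q = (16.8/10)·6.5 + (17.8/10)·9.1 + (25.2/10)·12.6 = 58.9 m³/s.

Q ≈ 58.9 m³/s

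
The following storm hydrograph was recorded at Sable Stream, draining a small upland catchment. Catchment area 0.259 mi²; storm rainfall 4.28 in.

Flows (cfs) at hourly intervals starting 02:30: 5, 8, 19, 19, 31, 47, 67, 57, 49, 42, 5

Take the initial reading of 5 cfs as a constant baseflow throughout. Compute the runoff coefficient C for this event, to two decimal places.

ΣQ_DR = 294.0 cfs; V = ΣQ_DR·Δt = 1.058 × 10^6 ft³.
Runoff depth d = V / A = 1.759 in.
C = d / P = 1.759 / 4.28 = 0.41.

C ≈ 0.41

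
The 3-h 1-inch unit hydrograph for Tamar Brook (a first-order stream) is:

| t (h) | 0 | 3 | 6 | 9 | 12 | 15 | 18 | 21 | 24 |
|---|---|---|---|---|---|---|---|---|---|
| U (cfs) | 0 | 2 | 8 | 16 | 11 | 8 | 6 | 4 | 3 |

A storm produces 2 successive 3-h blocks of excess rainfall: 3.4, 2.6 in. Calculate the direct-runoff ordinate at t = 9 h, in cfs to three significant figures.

By discrete convolution, Q_j = Σ (P_i / 1 in) · U_{j−i}.
At t = 9 h (j=3): Q = (3.4/1)·16 + (2.6/1)·8 = 75.2 cfs.

Q ≈ 75.2 cfs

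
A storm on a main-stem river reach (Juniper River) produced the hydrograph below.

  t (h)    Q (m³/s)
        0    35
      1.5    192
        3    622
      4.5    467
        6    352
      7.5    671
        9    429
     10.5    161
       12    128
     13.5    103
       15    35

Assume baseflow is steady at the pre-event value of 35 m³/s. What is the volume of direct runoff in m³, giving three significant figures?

V ≈ 1.52 × 10^7 m³

Direct-runoff ordinates (Q − Q_b): 0.0, 157.0, 587.0, 432.0, 317.0, 636.0, 394.0, 126.0, 93.0, 68.0, 0.0 m³/s.
ΣQ_DR = 2810 m³/s.
With Δt = 1.5 h = 5400 s, V = ΣQ_DR · Δt = 2810 × 5400 = 1.52 × 10^7 m³.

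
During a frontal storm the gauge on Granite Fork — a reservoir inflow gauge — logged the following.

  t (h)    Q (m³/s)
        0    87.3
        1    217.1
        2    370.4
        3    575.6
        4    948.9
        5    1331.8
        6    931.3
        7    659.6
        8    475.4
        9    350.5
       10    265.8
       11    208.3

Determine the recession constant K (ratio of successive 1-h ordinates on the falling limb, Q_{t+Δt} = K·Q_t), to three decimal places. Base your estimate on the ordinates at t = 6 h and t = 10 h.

K ≈ 0.731

Using the recession-limb readings at t = 6 h and t = 10 h: Q falls from 931.3 to 265.8 m³/s over 4 intervals.
K = (Q₂/Q₁)^(1/4) = (265.8/931.3)^(1/4) = 0.731.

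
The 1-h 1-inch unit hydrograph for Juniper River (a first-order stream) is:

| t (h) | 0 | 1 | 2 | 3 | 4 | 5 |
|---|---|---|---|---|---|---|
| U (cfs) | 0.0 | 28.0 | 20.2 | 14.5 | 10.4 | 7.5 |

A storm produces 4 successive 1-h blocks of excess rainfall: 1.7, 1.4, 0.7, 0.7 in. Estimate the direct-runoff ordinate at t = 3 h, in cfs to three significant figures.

By discrete convolution, Q_j = Σ (P_i / 1 in) · U_{j−i}.
At t = 3 h (j=3): Q = (1.7/1)·14.5 + (1.4/1)·20.2 + (0.7/1)·28.0 + (0.7/1)·0.0 = 72.5 cfs.

Q ≈ 72.5 cfs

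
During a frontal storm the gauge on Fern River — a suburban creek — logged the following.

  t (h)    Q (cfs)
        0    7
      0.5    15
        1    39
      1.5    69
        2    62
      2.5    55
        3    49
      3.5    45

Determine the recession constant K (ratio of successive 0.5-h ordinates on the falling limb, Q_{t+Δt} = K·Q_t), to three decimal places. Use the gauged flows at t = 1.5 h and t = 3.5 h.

K ≈ 0.899

Using the recession-limb readings at t = 1.5 h and t = 3.5 h: Q falls from 69 to 45 cfs over 4 intervals.
K = (Q₂/Q₁)^(1/4) = (45/69)^(1/4) = 0.899.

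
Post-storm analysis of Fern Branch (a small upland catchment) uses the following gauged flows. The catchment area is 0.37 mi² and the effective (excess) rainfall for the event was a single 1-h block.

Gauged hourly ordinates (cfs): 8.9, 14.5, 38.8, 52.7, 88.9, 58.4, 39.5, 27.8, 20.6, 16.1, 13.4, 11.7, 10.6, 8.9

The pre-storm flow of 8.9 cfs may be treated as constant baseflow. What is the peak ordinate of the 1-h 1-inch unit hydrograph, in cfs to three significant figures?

U_p ≈ 66.7 cfs

Direct runoff: 0.0, 5.6, 29.9, 43.8, 80.0, 49.5, 30.6, 18.9, 11.7, 7.2, 4.5, 2.8, 1.7, 0.0 cfs; ΣQ_DR = 286.2 cfs, peak = 80.0 cfs.
Runoff depth d = ΣQ_DR·Δt / A = 286.2 × 3600 / (0.37 mi²) = 1.199 in.
The 1-inch UH is the DRH scaled by (1 in)/d, so U_p = 80.0 × 1/1.199 = 66.7 cfs.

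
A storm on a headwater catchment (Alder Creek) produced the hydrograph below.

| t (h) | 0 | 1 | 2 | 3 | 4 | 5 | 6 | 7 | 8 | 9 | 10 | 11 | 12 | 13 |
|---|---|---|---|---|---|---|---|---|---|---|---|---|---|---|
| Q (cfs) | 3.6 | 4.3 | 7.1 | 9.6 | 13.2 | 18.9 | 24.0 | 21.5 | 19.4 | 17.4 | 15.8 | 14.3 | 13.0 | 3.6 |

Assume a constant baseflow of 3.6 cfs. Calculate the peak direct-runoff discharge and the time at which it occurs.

Q_p = 20.4 cfs at t = 6 h

Subtracting baseflow gives direct-runoff ordinates: 0.0, 0.7, 3.5, 6.0, 9.6, 15.3, 20.4, 17.9, 15.8, 13.8, 12.2, 10.7, 9.4, 0.0 cfs.
The maximum is 20.4 cfs, occurring at the reading for t = 6 h.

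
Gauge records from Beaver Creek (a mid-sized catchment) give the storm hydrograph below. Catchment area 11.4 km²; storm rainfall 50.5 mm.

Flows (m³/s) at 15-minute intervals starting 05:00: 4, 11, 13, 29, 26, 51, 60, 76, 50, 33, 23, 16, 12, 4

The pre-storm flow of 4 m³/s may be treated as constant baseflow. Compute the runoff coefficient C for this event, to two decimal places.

ΣQ_DR = 352.0 m³/s; V = ΣQ_DR·Δt = 3.168 × 10^5 m³.
Runoff depth d = V / A = 27.79 mm.
C = d / P = 27.79 / 50.5 = 0.55.

C ≈ 0.55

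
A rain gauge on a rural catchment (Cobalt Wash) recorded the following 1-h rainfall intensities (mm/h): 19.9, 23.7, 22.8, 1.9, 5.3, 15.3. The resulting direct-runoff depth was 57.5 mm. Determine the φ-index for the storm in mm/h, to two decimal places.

Only the 4 blocks with intensity above φ contribute runoff: 19.9, 23.7, 22.8, 15.3 mm/h.
Σ(I−φ)·Δt = d  ⇒  (19.9+23.7+22.8+15.3 − 4φ)·1 = 57.5
φ = (81.70 − 57.5/1) / 4 = 6.05 mm/h.

φ ≈ 6.05 mm/h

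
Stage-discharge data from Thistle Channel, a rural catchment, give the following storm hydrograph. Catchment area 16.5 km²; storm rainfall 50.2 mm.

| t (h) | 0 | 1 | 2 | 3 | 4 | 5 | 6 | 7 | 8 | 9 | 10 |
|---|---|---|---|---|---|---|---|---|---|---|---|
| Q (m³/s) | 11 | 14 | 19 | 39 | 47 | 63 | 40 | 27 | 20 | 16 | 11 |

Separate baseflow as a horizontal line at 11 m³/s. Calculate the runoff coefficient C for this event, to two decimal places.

C ≈ 0.81

ΣQ_DR = 186.0 m³/s; V = ΣQ_DR·Δt = 6.696 × 10^5 m³.
Runoff depth d = V / A = 40.58 mm.
C = d / P = 40.58 / 50.2 = 0.81.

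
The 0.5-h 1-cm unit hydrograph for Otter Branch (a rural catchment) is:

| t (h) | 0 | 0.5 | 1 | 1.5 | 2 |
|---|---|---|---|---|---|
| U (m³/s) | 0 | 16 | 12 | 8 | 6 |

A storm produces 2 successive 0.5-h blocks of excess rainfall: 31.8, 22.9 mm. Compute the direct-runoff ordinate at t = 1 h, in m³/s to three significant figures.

By discrete convolution, Q_j = Σ (P_i / 10 mm) · U_{j−i}.
At t = 1 h (j=2): Q = (31.8/10)·12 + (22.9/10)·16 = 74.8 m³/s.

Q ≈ 74.8 m³/s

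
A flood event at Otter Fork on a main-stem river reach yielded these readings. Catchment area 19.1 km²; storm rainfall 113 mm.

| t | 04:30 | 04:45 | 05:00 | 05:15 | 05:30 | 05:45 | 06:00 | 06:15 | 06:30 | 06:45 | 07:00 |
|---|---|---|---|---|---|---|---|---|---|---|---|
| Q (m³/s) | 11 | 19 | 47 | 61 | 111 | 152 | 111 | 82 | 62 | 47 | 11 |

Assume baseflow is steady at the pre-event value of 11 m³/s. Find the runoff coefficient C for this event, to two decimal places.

ΣQ_DR = 593.0 m³/s; V = ΣQ_DR·Δt = 5.337 × 10^5 m³.
Runoff depth d = V / A = 27.94 mm.
C = d / P = 27.94 / 113 = 0.25.

C ≈ 0.25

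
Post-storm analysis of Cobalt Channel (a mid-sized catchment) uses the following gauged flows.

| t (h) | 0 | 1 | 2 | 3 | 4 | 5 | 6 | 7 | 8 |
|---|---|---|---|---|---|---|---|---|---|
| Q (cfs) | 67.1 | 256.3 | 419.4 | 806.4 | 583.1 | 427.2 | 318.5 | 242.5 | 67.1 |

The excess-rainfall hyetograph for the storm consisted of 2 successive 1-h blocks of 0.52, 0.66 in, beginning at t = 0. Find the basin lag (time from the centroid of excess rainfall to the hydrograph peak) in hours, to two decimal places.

Centroid of excess rainfall: t_c = Σ P_i·t̄_i / ΣP_i = 1.0593 h (block centres at 0.5, 1.5 h).
Hydrograph peak occurs at t = 3 h, so basin lag t_L = 3 − 1.0593 = 1.94 h.

t_L ≈ 1.94 h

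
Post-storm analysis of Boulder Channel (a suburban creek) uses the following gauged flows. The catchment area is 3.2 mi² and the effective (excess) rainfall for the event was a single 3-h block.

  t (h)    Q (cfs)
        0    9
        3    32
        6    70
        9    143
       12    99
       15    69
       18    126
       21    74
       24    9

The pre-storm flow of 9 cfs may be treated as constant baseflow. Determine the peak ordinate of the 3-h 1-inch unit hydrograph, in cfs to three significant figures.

U_p ≈ 168 cfs

Direct runoff: 0.0, 23.0, 61.0, 134.0, 90.0, 60.0, 117.0, 65.0, 0.0 cfs; ΣQ_DR = 550.0 cfs, peak = 134.0 cfs.
Runoff depth d = ΣQ_DR·Δt / A = 550.0 × 10800 / (3.2 mi²) = 0.7990 in.
The 1-inch UH is the DRH scaled by (1 in)/d, so U_p = 134.0 × 1/0.7990 = 168 cfs.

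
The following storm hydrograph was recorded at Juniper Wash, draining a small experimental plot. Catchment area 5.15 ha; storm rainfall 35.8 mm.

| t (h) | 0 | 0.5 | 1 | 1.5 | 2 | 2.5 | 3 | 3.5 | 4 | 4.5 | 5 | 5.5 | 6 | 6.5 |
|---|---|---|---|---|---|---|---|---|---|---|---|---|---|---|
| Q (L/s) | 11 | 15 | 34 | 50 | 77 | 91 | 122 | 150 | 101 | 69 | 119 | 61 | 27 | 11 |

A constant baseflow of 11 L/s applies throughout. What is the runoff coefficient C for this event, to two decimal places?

C ≈ 0.77

ΣQ_DR = 784.0 L/s; V = ΣQ_DR·Δt = 1.411 × 10^6 L.
Runoff depth d = V / A = 27.40 mm.
C = d / P = 27.40 / 35.8 = 0.77.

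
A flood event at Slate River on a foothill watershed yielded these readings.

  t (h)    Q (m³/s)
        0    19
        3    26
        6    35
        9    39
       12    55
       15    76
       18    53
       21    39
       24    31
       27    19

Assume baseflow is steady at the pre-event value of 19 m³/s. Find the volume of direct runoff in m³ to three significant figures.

Direct-runoff ordinates (Q − Q_b): 0.0, 7.0, 16.0, 20.0, 36.0, 57.0, 34.0, 20.0, 12.0, 0.0 m³/s.
ΣQ_DR = 202.0 m³/s.
With Δt = 3 h = 10800 s, V = ΣQ_DR · Δt = 202.0 × 10800 = 2.18 × 10^6 m³.

V ≈ 2.18 × 10^6 m³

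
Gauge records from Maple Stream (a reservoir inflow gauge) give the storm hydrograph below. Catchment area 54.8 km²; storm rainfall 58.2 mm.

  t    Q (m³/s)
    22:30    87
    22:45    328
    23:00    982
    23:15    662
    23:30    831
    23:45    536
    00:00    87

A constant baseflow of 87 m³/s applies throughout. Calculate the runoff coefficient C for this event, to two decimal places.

ΣQ_DR = 2904 m³/s; V = ΣQ_DR·Δt = 2.614 × 10^6 m³.
Runoff depth d = V / A = 47.69 mm.
C = d / P = 47.69 / 58.2 = 0.82.

C ≈ 0.82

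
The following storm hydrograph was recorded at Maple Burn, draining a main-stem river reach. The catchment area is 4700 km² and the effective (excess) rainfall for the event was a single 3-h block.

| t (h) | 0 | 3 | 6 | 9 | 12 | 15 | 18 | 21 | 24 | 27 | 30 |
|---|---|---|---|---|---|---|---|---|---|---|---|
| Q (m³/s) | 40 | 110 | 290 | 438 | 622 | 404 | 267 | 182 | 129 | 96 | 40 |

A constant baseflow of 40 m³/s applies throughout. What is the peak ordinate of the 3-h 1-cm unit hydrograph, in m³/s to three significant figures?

Direct runoff: 0.0, 70.0, 250.0, 398.0, 582.0, 364.0, 227.0, 142.0, 89.0, 56.0, 0.0 m³/s; ΣQ_DR = 2178 m³/s, peak = 582.0 m³/s.
Runoff depth d = ΣQ_DR·Δt / A = 2178 × 10800 / (4700 km²) = 5.005 mm.
The 1-cm UH is the DRH scaled by (10 mm)/d, so U_p = 582.0 × 10/5.005 = 1160 m³/s.

U_p ≈ 1160 m³/s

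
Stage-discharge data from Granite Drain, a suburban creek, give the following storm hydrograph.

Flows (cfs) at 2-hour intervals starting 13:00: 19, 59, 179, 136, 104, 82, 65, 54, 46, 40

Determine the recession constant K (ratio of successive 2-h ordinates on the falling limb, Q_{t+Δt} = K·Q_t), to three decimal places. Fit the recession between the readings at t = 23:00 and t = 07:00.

K ≈ 0.836

Using the recession-limb readings at t = 23:00 and t = 07:00: Q falls from 82 to 40 cfs over 4 intervals.
K = (Q₂/Q₁)^(1/4) = (40/82)^(1/4) = 0.836.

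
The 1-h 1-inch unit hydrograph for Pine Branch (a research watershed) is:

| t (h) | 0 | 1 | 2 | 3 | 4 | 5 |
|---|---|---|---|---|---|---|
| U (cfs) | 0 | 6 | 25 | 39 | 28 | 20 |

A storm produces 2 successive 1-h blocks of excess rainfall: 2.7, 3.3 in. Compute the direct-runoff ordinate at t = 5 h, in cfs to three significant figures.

By discrete convolution, Q_j = Σ (P_i / 1 in) · U_{j−i}.
At t = 5 h (j=5): Q = (2.7/1)·20 + (3.3/1)·28 = 146 cfs.

Q ≈ 146 cfs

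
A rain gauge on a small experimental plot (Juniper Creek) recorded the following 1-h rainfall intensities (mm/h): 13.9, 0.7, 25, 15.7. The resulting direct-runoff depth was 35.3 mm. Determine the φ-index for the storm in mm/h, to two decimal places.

Only the 3 blocks with intensity above φ contribute runoff: 13.9, 25, 15.7 mm/h.
Σ(I−φ)·Δt = d  ⇒  (13.9+25+15.7 − 3φ)·1 = 35.3
φ = (54.60 − 35.3/1) / 3 = 6.43 mm/h.

φ ≈ 6.43 mm/h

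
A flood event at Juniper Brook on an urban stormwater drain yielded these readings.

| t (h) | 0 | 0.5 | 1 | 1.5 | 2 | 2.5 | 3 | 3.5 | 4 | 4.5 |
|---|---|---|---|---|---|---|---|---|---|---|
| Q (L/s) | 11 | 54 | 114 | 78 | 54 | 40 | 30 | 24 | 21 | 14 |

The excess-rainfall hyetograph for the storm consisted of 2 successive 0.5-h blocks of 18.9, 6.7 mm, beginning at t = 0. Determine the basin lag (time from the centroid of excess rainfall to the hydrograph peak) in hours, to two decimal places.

t_L ≈ 0.62 h

Centroid of excess rainfall: t_c = Σ P_i·t̄_i / ΣP_i = 0.3809 h (block centres at 0.25, 0.75 h).
Hydrograph peak occurs at t = 1 h, so basin lag t_L = 1 − 0.3809 = 0.62 h.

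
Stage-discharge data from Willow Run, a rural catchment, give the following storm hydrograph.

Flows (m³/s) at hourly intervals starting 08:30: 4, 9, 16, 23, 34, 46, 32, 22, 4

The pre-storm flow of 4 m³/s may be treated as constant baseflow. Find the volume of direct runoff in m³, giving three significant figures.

Direct-runoff ordinates (Q − Q_b): 0.0, 5.0, 12.0, 19.0, 30.0, 42.0, 28.0, 18.0, 0.0 m³/s.
ΣQ_DR = 154.0 m³/s.
With Δt = 1 h = 3600 s, V = ΣQ_DR · Δt = 154.0 × 3600 = 5.54 × 10^5 m³.

V ≈ 5.54 × 10^5 m³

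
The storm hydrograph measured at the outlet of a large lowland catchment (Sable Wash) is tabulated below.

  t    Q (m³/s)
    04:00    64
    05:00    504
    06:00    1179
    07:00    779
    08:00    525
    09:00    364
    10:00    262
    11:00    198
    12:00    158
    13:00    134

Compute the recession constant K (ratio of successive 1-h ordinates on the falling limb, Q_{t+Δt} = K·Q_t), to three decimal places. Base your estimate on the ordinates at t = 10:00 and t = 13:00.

Using the recession-limb readings at t = 10:00 and t = 13:00: Q falls from 262 to 134 m³/s over 3 intervals.
K = (Q₂/Q₁)^(1/3) = (134/262)^(1/3) = 0.800.

K ≈ 0.800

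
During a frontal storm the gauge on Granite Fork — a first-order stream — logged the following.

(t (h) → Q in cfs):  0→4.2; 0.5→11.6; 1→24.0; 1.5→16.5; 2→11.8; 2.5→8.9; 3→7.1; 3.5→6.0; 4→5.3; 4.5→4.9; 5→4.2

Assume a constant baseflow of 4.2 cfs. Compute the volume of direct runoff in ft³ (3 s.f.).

Direct-runoff ordinates (Q − Q_b): 0.0, 7.4, 19.8, 12.3, 7.6, 4.7, 2.9, 1.8, 1.1, 0.7, 0.0 cfs.
ΣQ_DR = 58.30 cfs.
With Δt = 0.5 h = 1800 s, V = ΣQ_DR · Δt = 58.30 × 1800 = 1.05 × 10^5 ft³.

V ≈ 1.05 × 10^5 ft³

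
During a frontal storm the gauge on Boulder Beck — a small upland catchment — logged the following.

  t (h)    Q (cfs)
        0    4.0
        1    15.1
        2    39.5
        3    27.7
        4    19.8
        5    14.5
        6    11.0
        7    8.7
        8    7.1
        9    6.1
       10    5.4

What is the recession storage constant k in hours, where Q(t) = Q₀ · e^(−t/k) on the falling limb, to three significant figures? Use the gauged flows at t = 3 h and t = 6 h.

k ≈ 3.25 h

On the falling limb, Q drops from 27.7 to 11.0 cfs between t = 3 h and t = 6 h (Δt = 3 h).
k = −Δt / ln(Q₂/Q₁) = −3 / ln(11.0/27.7) = 3.25 h.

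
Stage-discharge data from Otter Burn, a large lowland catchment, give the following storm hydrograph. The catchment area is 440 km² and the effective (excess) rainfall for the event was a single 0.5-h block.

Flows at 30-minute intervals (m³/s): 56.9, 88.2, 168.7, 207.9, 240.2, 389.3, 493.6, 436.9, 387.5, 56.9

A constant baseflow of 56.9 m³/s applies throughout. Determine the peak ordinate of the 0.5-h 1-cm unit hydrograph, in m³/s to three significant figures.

U_p ≈ 545 m³/s

Direct runoff: 0.0, 31.3, 111.8, 151.0, 183.3, 332.4, 436.7, 380.0, 330.6, 0.0 m³/s; ΣQ_DR = 1957 m³/s, peak = 436.7 m³/s.
Runoff depth d = ΣQ_DR·Δt / A = 1957 × 1800 / (440 km²) = 8.006 mm.
The 1-cm UH is the DRH scaled by (10 mm)/d, so U_p = 436.7 × 10/8.006 = 545 m³/s.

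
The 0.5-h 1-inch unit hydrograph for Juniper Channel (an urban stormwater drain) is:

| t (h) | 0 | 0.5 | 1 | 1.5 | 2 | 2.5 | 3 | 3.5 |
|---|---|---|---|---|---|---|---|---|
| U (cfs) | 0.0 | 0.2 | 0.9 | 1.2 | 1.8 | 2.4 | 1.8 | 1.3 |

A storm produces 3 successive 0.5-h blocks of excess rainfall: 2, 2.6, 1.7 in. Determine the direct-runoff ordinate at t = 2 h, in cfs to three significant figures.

By discrete convolution, Q_j = Σ (P_i / 1 in) · U_{j−i}.
At t = 2 h (j=4): Q = (2/1)·1.8 + (2.6/1)·1.2 + (1.7/1)·0.9 = 8.25 cfs.

Q ≈ 8.25 cfs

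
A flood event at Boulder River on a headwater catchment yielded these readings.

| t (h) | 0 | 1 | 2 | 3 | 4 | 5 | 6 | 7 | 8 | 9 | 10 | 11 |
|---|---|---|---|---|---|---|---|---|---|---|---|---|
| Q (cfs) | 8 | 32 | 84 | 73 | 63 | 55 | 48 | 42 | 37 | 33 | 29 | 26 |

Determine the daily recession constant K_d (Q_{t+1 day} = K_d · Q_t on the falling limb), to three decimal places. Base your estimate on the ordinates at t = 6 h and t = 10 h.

Between t = 6 h and t = 10 h the flow falls from 48 to 29 cfs over 4×1 h = 4 h.
Per-interval ratio K = (29/48)^(1/4) = 0.8816; K_d = K^(24/1) = 0.049.

K_d ≈ 0.049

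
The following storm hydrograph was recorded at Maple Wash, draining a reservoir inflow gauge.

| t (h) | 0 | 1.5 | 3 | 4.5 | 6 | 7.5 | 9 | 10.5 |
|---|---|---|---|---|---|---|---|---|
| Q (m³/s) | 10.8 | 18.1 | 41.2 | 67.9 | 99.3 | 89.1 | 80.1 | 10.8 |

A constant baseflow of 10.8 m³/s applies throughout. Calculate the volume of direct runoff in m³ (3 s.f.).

V ≈ 1.79 × 10^6 m³

Direct-runoff ordinates (Q − Q_b): 0.0, 7.3, 30.4, 57.1, 88.5, 78.3, 69.3, 0.0 m³/s.
ΣQ_DR = 330.9 m³/s.
With Δt = 1.5 h = 5400 s, V = ΣQ_DR · Δt = 330.9 × 5400 = 1.79 × 10^6 m³.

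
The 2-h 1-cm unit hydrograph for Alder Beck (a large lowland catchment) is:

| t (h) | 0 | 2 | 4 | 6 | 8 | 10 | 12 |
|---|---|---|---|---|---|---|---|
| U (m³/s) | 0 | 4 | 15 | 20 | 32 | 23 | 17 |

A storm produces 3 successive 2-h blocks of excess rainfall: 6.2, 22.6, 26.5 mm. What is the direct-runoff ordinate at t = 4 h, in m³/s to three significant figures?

Q ≈ 18.3 m³/s

By discrete convolution, Q_j = Σ (P_i / 10 mm) · U_{j−i}.
At t = 4 h (j=2): Q = (6.2/10)·15 + (22.6/10)·4 + (26.5/10)·0 = 18.3 m³/s.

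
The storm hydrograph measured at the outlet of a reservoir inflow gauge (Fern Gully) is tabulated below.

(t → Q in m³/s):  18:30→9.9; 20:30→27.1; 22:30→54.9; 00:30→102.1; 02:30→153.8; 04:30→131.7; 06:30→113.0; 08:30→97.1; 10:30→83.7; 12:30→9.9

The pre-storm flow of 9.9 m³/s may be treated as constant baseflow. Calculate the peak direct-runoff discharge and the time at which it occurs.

Subtracting baseflow gives direct-runoff ordinates: 0.0, 17.2, 45.0, 92.2, 143.9, 121.8, 103.1, 87.2, 73.8, 0.0 m³/s.
The maximum is 143.9 m³/s, occurring at the reading for t = 02:30.

Q_p = 143.9 m³/s at t = 02:30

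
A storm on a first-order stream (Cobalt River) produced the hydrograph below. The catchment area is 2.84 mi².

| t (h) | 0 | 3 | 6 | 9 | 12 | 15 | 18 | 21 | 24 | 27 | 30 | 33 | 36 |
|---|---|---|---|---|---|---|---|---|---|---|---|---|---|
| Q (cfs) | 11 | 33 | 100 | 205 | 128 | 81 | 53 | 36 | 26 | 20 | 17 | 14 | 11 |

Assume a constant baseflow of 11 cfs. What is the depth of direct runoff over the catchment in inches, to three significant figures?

d ≈ 0.969 in

Direct runoff: 0.0, 22.0, 89.0, 194.0, 117.0, 70.0, 42.0, 25.0, 15.0, 9.0, 6.0, 3.0, 0.0 cfs; ΣQ_DR = 592.0 cfs.
V = ΣQ_DR · Δt = 592.0 × 10800 s = 6.394 × 10^6 ft³.
Over A = 2.84 mi², depth = V / A = 0.969 in.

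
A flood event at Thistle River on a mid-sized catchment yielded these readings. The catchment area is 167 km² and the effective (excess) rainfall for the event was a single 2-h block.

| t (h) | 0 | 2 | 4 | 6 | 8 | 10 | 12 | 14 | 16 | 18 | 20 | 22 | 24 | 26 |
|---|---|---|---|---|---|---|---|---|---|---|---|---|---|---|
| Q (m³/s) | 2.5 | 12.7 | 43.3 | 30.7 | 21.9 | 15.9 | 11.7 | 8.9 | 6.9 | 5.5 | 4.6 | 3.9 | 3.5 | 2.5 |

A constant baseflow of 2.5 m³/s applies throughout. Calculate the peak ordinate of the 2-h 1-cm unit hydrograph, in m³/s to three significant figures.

U_p ≈ 67.8 m³/s

Direct runoff: 0.0, 10.2, 40.8, 28.2, 19.4, 13.4, 9.2, 6.4, 4.4, 3.0, 2.1, 1.4, 1.0, 0.0 m³/s; ΣQ_DR = 139.5 m³/s, peak = 40.8 m³/s.
Runoff depth d = ΣQ_DR·Δt / A = 139.5 × 7200 / (167 km²) = 6.014 mm.
The 1-cm UH is the DRH scaled by (10 mm)/d, so U_p = 40.8 × 10/6.014 = 67.8 m³/s.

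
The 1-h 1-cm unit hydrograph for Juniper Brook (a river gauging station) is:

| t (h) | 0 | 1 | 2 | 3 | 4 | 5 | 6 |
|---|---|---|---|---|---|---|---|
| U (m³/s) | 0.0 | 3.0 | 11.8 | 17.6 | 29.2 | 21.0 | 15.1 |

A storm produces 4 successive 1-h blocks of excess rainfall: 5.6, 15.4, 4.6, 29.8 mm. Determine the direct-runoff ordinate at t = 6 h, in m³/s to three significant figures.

Q ≈ 107 m³/s

By discrete convolution, Q_j = Σ (P_i / 10 mm) · U_{j−i}.
At t = 6 h (j=6): Q = (5.6/10)·15.1 + (15.4/10)·21.0 + (4.6/10)·29.2 + (29.8/10)·17.6 = 107 m³/s.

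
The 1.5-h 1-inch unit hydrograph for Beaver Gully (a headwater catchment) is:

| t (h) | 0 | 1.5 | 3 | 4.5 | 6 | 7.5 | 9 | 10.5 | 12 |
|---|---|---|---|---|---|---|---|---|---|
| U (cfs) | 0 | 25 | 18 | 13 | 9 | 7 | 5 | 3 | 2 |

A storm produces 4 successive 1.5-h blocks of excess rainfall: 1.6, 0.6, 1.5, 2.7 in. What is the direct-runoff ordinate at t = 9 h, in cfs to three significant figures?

By discrete convolution, Q_j = Σ (P_i / 1 in) · U_{j−i}.
At t = 9 h (j=6): Q = (1.6/1)·5 + (0.6/1)·7 + (1.5/1)·9 + (2.7/1)·13 = 60.8 cfs.

Q ≈ 60.8 cfs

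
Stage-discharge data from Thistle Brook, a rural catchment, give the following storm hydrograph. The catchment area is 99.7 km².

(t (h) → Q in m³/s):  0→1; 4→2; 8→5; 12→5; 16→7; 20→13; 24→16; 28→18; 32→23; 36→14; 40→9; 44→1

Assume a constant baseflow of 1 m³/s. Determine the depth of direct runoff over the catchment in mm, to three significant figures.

d ≈ 14.7 mm

Direct runoff: 0.0, 1.0, 4.0, 4.0, 6.0, 12.0, 15.0, 17.0, 22.0, 13.0, 8.0, 0.0 m³/s; ΣQ_DR = 102.0 m³/s.
V = ΣQ_DR · Δt = 102.0 × 14400 s = 1.469 × 10^6 m³.
Over A = 99.7 km², depth = V / A = 14.7 mm.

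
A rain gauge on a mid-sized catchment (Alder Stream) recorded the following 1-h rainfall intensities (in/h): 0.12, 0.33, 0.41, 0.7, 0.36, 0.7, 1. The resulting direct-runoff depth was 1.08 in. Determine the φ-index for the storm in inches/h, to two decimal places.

Only the 3 blocks with intensity above φ contribute runoff: 0.7, 0.7, 1 in/h.
Σ(I−φ)·Δt = d  ⇒  (0.7+0.7+1 − 3φ)·1 = 1.08
φ = (2.400 − 1.08/1) / 3 = 0.44 in/h.

φ ≈ 0.44 in/h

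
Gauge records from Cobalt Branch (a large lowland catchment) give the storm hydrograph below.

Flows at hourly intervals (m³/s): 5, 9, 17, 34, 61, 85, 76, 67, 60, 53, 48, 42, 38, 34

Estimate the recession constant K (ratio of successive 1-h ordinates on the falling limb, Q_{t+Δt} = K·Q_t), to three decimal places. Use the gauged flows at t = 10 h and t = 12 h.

Using the recession-limb readings at t = 10 h and t = 12 h: Q falls from 48 to 38 m³/s over 2 intervals.
K = (Q₂/Q₁)^(1/2) = (38/48)^(1/2) = 0.890.

K ≈ 0.890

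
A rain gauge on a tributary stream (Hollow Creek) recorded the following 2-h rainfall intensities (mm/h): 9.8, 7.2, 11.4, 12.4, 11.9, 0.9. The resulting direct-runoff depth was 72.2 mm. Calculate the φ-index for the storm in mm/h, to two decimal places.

φ ≈ 3.32 mm/h

Only the 5 blocks with intensity above φ contribute runoff: 9.8, 7.2, 11.4, 12.4, 11.9 mm/h.
Σ(I−φ)·Δt = d  ⇒  (9.8+7.2+11.4+12.4+11.9 − 5φ)·2 = 72.2
φ = (52.70 − 72.2/2) / 5 = 3.32 mm/h.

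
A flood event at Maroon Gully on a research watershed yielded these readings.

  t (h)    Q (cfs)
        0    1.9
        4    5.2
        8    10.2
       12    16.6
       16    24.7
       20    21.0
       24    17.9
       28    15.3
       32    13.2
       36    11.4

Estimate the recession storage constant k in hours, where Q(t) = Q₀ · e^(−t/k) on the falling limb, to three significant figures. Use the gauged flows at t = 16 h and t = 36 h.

On the falling limb, Q drops from 24.7 to 11.4 cfs between t = 16 h and t = 36 h (Δt = 20 h).
k = −Δt / ln(Q₂/Q₁) = −20 / ln(11.4/24.7) = 25.9 h.

k ≈ 25.9 h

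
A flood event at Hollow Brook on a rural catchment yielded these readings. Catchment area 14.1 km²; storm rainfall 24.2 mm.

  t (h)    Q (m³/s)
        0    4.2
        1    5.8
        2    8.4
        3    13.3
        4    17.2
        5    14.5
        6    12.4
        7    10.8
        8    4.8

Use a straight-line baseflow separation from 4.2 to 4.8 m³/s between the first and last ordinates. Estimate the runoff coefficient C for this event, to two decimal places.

C ≈ 0.54

ΣQ_DR = 50.90 m³/s; V = ΣQ_DR·Δt = 1.832 × 10^5 m³.
Runoff depth d = V / A = 13.00 mm.
C = d / P = 13.00 / 24.2 = 0.54.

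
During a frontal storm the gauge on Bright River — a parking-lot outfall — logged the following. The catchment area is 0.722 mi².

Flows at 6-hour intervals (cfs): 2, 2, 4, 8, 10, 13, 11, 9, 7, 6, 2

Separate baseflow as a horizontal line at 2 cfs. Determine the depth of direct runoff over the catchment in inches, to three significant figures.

Direct runoff: 0.0, 0.0, 2.0, 6.0, 8.0, 11.0, 9.0, 7.0, 5.0, 4.0, 0.0 cfs; ΣQ_DR = 52.00 cfs.
V = ΣQ_DR · Δt = 52.00 × 21600 s = 1.123 × 10^6 ft³.
Over A = 0.722 mi², depth = V / A = 0.670 in.

d ≈ 0.670 in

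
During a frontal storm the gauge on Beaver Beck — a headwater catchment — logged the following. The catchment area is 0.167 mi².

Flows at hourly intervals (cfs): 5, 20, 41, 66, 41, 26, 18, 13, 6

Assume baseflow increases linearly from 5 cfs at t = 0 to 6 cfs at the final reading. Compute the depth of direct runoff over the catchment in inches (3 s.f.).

d ≈ 1.73 in

Direct runoff: 0.00, 14.88, 35.75, 60.62, 35.50, 20.38, 12.25, 7.12, 0.00 cfs; ΣQ_DR = 186.5 cfs.
V = ΣQ_DR · Δt = 186.5 × 3600 s = 6.714 × 10^5 ft³.
Over A = 0.167 mi², depth = V / A = 1.73 in.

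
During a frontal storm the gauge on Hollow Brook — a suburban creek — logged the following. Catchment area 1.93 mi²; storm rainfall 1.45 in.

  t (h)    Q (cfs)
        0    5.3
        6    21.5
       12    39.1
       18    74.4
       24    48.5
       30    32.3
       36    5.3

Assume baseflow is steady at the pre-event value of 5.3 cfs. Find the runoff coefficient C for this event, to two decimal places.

C ≈ 0.63

ΣQ_DR = 189.3 cfs; V = ΣQ_DR·Δt = 4.089 × 10^6 ft³.
Runoff depth d = V / A = 0.9119 in.
C = d / P = 0.9119 / 1.45 = 0.63.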